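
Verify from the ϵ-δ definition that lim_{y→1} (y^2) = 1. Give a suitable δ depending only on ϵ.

δ = min(2, ϵ/4)

Fix ϵ > 0. We seek δ > 0 with 0 < |y − 1| < δ ⇒ |y^2 − 1| < ϵ.
Factor: y^2 − 1 = (y − 1)(y + 1), so |y^2 − 1| = |y − 1|·|y + 1|.
Impose δ ≤ 2 so that |y| < 3; then |y + 1| ≤ 4.
Hence |y^2 − 1| ≤ 4|y − 1|, which is < ϵ once |y − 1| < ϵ/4.
Take δ = min(2, ϵ/4). If 0 < |y − 1| < δ then both bounds hold and |y^2 − 1| ≤ 4|y − 1| < 4·(ϵ/4) = ϵ.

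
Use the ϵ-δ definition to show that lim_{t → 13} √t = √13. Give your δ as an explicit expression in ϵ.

δ = min(13, √13·ϵ)

Let ϵ > 0 be given. We want δ > 0 such that 0 < |t − 13| < δ implies |√t − √13| < ϵ.
Rationalise: √t − √13 = (t − 13)/(√t + √13), so |√t − √13| = |t − 13|/(√t + √13).
Restrict δ ≤ 13 so that |t − 13| < 13 forces t > 0, and then √t + √13 > √13.
Hence |√t − √13| < |t − 13|/√13, which is < ϵ once |t − 13| < √13·ϵ.
Take δ = min(13, √13·ϵ). If 0 < |t − 13| < δ then t > 0 and |√t − √13| < |t − 13|/√13 < ϵ.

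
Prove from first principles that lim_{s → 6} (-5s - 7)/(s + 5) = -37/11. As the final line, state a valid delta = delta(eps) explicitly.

delta = min(11/2, (121/36)eps)

Let eps > 0 be given. We want delta > 0 with 0 < |s − 6| < delta ⇒ |(-5s - 7)/(s + 5) + 37/11| < eps.
Combining over a common denominator, (-5s - 7)/(s + 5) + 37/11 = [(-5s - 7)·11 − (-37)·(s + 5)] / [11·(s + 5)] = -18(s − 6) / (11(s + 5)).
So |(-5s - 7)/(s + 5) + 37/11| = 18|s − 6| / (11·|s + 5|).
Require delta ≤ 11/2, so |s + 5| ≥ |11| − |s − 6| > 11 − 11/2 = 11/2.
Hence |(-5s - 7)/(s + 5) + 37/11| < 18|s − 6|/(11·(11/2)) = (36/121)|s − 6|, which is < eps once |s − 6| < (121/36)eps.
Take delta = min(11/2, (121/36)eps). Then 0 < |s − 6| < delta forces both bounds, so |(-5s - 7)/(s + 5) + 37/11| < eps.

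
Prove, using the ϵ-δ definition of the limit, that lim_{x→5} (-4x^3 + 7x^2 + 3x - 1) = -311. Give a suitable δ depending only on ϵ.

Let ϵ > 0 be given. We want δ > 0 such that 0 < |x − 5| < δ implies |(-4x^3 + 7x^2 + 3x - 1) + 311| < ϵ.
(-4x^3 + 7x^2 + 3x - 1) + 311 = -4x^3 + 7x^2 + 3x + 310 = (x − 5)(-4x^2 - 13x - 62).
So |(-4x^3 + 7x^2 + 3x - 1) + 311| = |x − 5|·|-4x^2 - 13x - 62|.
Require δ ≤ 1. Then |x − 5| < 1 gives |x| < 6, and by the triangle inequality |-4x^2 - 13x - 62| ≤ 4·6^2 + 13·6 + 62 = 284.
Hence |(-4x^3 + 7x^2 + 3x - 1) + 311| ≤ 284|x − 5| < ϵ provided |x − 5| < ϵ/284.
Take δ = min(1, ϵ/284). Then 0 < |x − 5| < δ gives both |x − 5| < 1 and |x − 5| < ϵ/284, so |(-4x^3 + 7x^2 + 3x - 1) + 311| < ϵ.

δ = min(1, ϵ/284)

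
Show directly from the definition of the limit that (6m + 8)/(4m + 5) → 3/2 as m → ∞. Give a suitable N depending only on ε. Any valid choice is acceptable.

Fix ε > 0. For m ≥ 1, |(6m + 8)/(4m + 5) − (3/2)| = |2|/(4(4m + 5)) = 2/(4(4m + 5)).
Since 4m + 5 ≥ 4m for m ≥ 1, this is ≤ 2/(4·4m) = (1/8)/m.
So |(6m + 8)/(4m + 5) − (3/2)| < ε whenever m > (1/8)/ε.
Take N = (1/8)/ε. If m > N then |(6m + 8)/(4m + 5) − (3/2)| ≤ (1/8)/m < ε.

N = (1/8)/ε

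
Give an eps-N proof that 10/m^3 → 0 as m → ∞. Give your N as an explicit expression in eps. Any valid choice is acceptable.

N = (10/eps)^{1/3}

Let eps > 0 be given. For m ≥ 1, |10/m^3 − 0| = 10/m^3.
10/m^3 < eps ⇔ m^3 > 10/eps ⇔ m > (10/eps)^{1/3}.
Take N = (10/eps)^{1/3}. Then m > N implies 10/m^3 < eps.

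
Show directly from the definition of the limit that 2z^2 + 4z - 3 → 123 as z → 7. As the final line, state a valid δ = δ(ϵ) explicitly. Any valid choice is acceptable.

δ = min(2, ϵ/36)

Let ϵ > 0. We want δ > 0 such that 0 < |z − 7| < δ implies |(2z^2 + 4z - 3) − 123| < ϵ.
(2z^2 + 4z - 3) − 123 = 2z^2 + 4z - 126 = (z − 7)(2z + 18).
So |(2z^2 + 4z - 3) − 123| = |z − 7|·|2z + 18|.
Require δ ≤ 2. Then |z − 7| < 2 gives |z| < 9, and by the triangle inequality |2z + 18| ≤ 2·9 + 18 = 36.
Hence |(2z^2 + 4z - 3) − 123| ≤ 36|z − 7| < ϵ provided |z − 7| < ϵ/36.
Choosing δ = min(2, ϵ/36) ensures both conditions, hence |(2z^2 + 4z - 3) − 123| < ϵ.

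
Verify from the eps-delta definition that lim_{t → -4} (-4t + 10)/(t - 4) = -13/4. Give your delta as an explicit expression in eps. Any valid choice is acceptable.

delta = min(4, (16/3)eps)

Fix eps > 0. We want delta > 0 with 0 < |t + 4| < delta ⇒ |(-4t + 10)/(t - 4) + 13/4| < eps.
Combining over a common denominator, (-4t + 10)/(t - 4) + 13/4 = [(-4t + 10)·(-8) − 26·(t - 4)] / [(-8)·(t - 4)] = 6(t + 4) / ((-8)(t - 4)).
So |(-4t + 10)/(t - 4) + 13/4| = 6|t + 4| / (8·|t − 4|).
Restrict delta ≤ 4. Then |t + 4| < 4 gives |t − 4| = |(t + 4) + (-8)| ≥ 8 − 4 = 4.
Hence |(-4t + 10)/(t - 4) + 13/4| < 6|t + 4|/(8·4) = (3/16)|t + 4|, which is < eps once |t + 4| < (16/3)eps.
Take delta = min(4, (16/3)eps). Then 0 < |t + 4| < delta forces both bounds, so |(-4t + 10)/(t - 4) + 13/4| < eps.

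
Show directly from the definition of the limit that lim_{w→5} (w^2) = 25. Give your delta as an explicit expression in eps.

delta = min(2, eps/12)

Fix eps > 0. We seek delta > 0 with 0 < |w − 5| < delta ⇒ |w^2 − 25| < eps.
Factor: w^2 − 25 = (w − 5)(w + 5), so |w^2 − 25| = |w − 5|·|w + 5|.
Restrict delta ≤ 2. Then |w − 5| < 2 gives |w| < 7, so by the triangle inequality |w + 5| ≤ 7 + 5 = 12.
Hence |w^2 − 25| ≤ 12|w − 5|, which is < eps once |w − 5| < eps/12.
Take delta = min(2, eps/12). If 0 < |w − 5| < delta then both bounds hold and |w^2 − 25| ≤ 12|w − 5| < 12·(eps/12) = eps.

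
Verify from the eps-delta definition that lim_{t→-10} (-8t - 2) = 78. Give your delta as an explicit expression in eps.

delta = eps/8

Let eps > 0. We need delta > 0 so that 0 < |t + 10| < delta implies |(-8t - 2) − 78| < eps.
Since (-8t - 2) − 78 = -8(t + 10), we have |(-8t - 2) − 78| = 8|t + 10|.
Thus it suffices that |t + 10| < eps/8.
Take delta = eps/8. If 0 < |t + 10| < delta then |(-8t - 2) − 78| = 8|t + 10| < 8·(eps/8) = eps.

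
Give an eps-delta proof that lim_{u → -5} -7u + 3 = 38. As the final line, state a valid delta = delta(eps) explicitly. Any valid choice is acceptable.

delta = eps/7

Fix eps > 0. We need delta > 0 so that 0 < |u + 5| < delta implies |(-7u + 3) − 38| < eps.
Since (-7u + 3) − 38 = -7(u + 5), we have |(-7u + 3) − 38| = 7|u + 5|.
Thus it suffices that |u + 5| < eps/7.
Choosing delta = eps/7 gives |(-7u + 3) − 38| = 7|u + 5| < eps whenever |u + 5| < delta.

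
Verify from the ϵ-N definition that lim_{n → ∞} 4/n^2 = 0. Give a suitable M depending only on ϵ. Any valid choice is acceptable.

M = (4/ϵ)^{1/2}

Suppose ϵ > 0. For n ≥ 1, |4/n^2 − 0| = 4/n^2.
4/n^2 < ϵ ⇔ n^2 > 4/ϵ ⇔ n > (4/ϵ)^{1/2}.
Take M = (4/ϵ)^{1/2}. Then n > M implies 4/n^2 < ϵ.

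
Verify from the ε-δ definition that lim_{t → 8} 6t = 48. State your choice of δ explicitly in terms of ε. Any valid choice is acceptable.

Suppose ε > 0. We need δ > 0 so that 0 < |t − 8| < δ implies |(6t) − 48| < ε.
Since (6t) − 48 = 6(t − 8), we have |(6t) − 48| = 6|t − 8|.
So 6|t − 8| < ε exactly when |t − 8| < ε/6.
Choosing δ = ε/6 gives |(6t) − 48| = 6|t − 8| < ε whenever |t − 8| < δ.

δ = ε/6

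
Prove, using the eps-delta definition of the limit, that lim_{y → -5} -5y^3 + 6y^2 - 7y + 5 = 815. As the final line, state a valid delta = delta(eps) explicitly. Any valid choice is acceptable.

Let eps > 0 be given. We want delta > 0 such that 0 < |y + 5| < delta implies |(-5y^3 + 6y^2 - 7y + 5) − 815| < eps.
(-5y^3 + 6y^2 - 7y + 5) − 815 = -5y^3 + 6y^2 - 7y - 810 = (y + 5)(-5y^2 + 31y - 162).
So |(-5y^3 + 6y^2 - 7y + 5) − 815| = |y + 5|·|-5y^2 + 31y - 162|.
Assume first that |y + 5| < 2, so |y| < 7. Then |-5y^2 + 31y - 162| ≤ 5·7^2 + 31·7 + 162 = 624.
Hence |(-5y^3 + 6y^2 - 7y + 5) − 815| ≤ 624|y + 5| < eps provided |y + 5| < eps/624.
Take delta = min(2, eps/624). Then 0 < |y + 5| < delta gives both |y + 5| < 2 and |y + 5| < eps/624, so |(-5y^3 + 6y^2 - 7y + 5) − 815| < eps.

delta = min(2, eps/624)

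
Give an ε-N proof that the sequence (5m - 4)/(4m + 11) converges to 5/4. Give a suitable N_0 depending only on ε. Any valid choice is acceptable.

N_0 = (71/16)/ε

Let ε > 0. For m ≥ 1, |(5m - 4)/(4m + 11) − (5/4)| = |-71|/(4(4m + 11)) = 71/(4(4m + 11)).
Since 4m + 11 ≥ 4m for m ≥ 1, this is ≤ 71/(4·4m) = (71/16)/m.
So |(5m - 4)/(4m + 11) − (5/4)| < ε whenever m > (71/16)/ε.
Take N_0 = (71/16)/ε. If m > N_0 then |(5m - 4)/(4m + 11) − (5/4)| ≤ (71/16)/m < ε.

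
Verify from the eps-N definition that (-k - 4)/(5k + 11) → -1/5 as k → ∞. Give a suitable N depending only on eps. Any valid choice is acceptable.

Fix eps > 0. For k ≥ 1, |(-k - 4)/(5k + 11) + 1/5| = |-9|/(5(5k + 11)) = 9/(5(5k + 11)).
Since 5k + 11 ≥ 5k for k ≥ 1, this is ≤ 9/(5·5k) = (9/25)/k.
So |(-k - 4)/(5k + 11) + 1/5| < eps whenever k > (9/25)/eps.
Take N = (9/25)/eps. If k > N then |(-k - 4)/(5k + 11) + 1/5| ≤ (9/25)/k < eps.

N = (9/25)/eps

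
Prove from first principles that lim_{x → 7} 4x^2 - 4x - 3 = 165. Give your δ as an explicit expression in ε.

δ = min(2, ε/60)

Suppose ε > 0. We want δ > 0 such that 0 < |x − 7| < δ implies |(4x^2 - 4x - 3) − 165| < ε.
(4x^2 - 4x - 3) − 165 = 4x^2 - 4x - 168 = (x − 7)(4x + 24).
So |(4x^2 - 4x - 3) − 165| = |x − 7|·|4x + 24|.
Require δ ≤ 2. Then |x − 7| < 2 gives |x| < 9, and by the triangle inequality |4x + 24| ≤ 4·9 + 24 = 60.
Hence |(4x^2 - 4x - 3) − 165| ≤ 60|x − 7| < ε provided |x − 7| < ε/60.
Choosing δ = min(2, ε/60) ensures both conditions, hence |(4x^2 - 4x - 3) − 165| < ε.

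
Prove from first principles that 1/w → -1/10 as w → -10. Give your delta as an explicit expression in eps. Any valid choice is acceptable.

Let eps > 0. We seek delta > 0 such that 0 < |w + 10| < delta implies |1/w + 1/10| < eps.
|1/w + 1/10| = |-10 − w|/(10·|w|) = |w + 10|/(10|w|).
Restrict delta ≤ 5. Then |w + 10| < 5 gives |w| > 5, so 10|w| > 50.
Then |1/w + 1/10| < |w + 10|/50, which is < eps when |w + 10| < 50eps.
Take delta = min(5, 50eps). Then 0 < |w + 10| < delta gives both |w + 10| < 5 and |w + 10| < 50eps, so |1/w + 1/10| < eps.

delta = min(5, 50eps)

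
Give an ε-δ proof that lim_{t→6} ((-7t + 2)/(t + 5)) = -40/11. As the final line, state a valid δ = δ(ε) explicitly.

Let ε > 0. We want δ > 0 with 0 < |t − 6| < δ ⇒ |(-7t + 2)/(t + 5) + 40/11| < ε.
Combining over a common denominator, (-7t + 2)/(t + 5) + 40/11 = [(-7t + 2)·11 − (-40)·(t + 5)] / [11·(t + 5)] = -37(t − 6) / (11(t + 5)).
So |(-7t + 2)/(t + 5) + 40/11| = 37|t − 6| / (11·|t + 5|).
Restrict δ ≤ 11/2. Then |t − 6| < 11/2 gives |t + 5| = |(t − 6) + 11| ≥ 11 − 11/2 = 11/2.
Hence |(-7t + 2)/(t + 5) + 40/11| < 37|t − 6|/(11·(11/2)) = (74/121)|t − 6|, which is < ε once |t − 6| < (121/74)ε.
Take δ = min(11/2, (121/74)ε). Then 0 < |t − 6| < δ forces both bounds, so |(-7t + 2)/(t + 5) + 40/11| < ε.

δ = min(11/2, (121/74)ε)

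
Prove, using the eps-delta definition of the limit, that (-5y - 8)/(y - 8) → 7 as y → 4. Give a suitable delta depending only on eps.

delta = min(2, (1/6)eps)

Suppose eps > 0. We want delta > 0 with 0 < |y − 4| < delta ⇒ |(-5y - 8)/(y - 8) − 7| < eps.
Combining over a common denominator, (-5y - 8)/(y - 8) − 7 = [(-5y - 8)·(-4) − (-28)·(y - 8)] / [(-4)·(y - 8)] = 48(y − 4) / ((-4)(y - 8)).
So |(-5y - 8)/(y - 8) − 7| = 48|y − 4| / (4·|y − 8|).
Restrict delta ≤ 2. Then |y − 4| < 2 gives |y − 8| = |(y − 4) + (-4)| ≥ 4 − 2 = 2.
Hence |(-5y - 8)/(y - 8) − 7| < 48|y − 4|/(4·2) = 6|y − 4|, which is < eps once |y − 4| < (1/6)eps.
Take delta = min(2, (1/6)eps). Then 0 < |y − 4| < delta forces both bounds, so |(-5y - 8)/(y - 8) − 7| < eps.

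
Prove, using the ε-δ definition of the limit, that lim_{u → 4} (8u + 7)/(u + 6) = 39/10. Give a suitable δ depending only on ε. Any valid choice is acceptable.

Let ε > 0. We want δ > 0 with 0 < |u − 4| < δ ⇒ |(8u + 7)/(u + 6) − (39/10)| < ε.
Combining over a common denominator, (8u + 7)/(u + 6) − (39/10) = [(8u + 7)·10 − 39·(u + 6)] / [10·(u + 6)] = 41(u − 4) / (10(u + 6)).
So |(8u + 7)/(u + 6) − (39/10)| = 41|u − 4| / (10·|u + 6|).
Restrict δ ≤ 5. Then |u − 4| < 5 gives |u + 6| = |(u − 4) + 10| ≥ 10 − 5 = 5.
Hence |(8u + 7)/(u + 6) − (39/10)| < 41|u − 4|/(10·5) = (41/50)|u − 4|, which is < ε once |u − 4| < (50/41)ε.
Take δ = min(5, (50/41)ε). Then 0 < |u − 4| < δ forces both bounds, so |(8u + 7)/(u + 6) − (39/10)| < ε.

δ = min(5, (50/41)ε)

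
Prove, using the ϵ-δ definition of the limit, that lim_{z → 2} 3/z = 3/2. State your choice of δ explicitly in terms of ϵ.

Let ϵ > 0. We seek δ > 0 such that 0 < |z − 2| < δ implies |3/z − (3/2)| < ϵ.
|3/z − (3/2)| = 3·|2 − z|/(2·|z|) = 3|z − 2|/(2|z|).
Require δ ≤ 1 so that |z| > 2 − 1 = 1, hence 2|z| > 2.
Then |3/z − (3/2)| < 3|z − 2|/2, which is < ϵ when |z − 2| < (2/3)ϵ.
Take δ = min(1, (2/3)ϵ). Then 0 < |z − 2| < δ gives both |z − 2| < 1 and |z − 2| < (2/3)ϵ, so |3/z − (3/2)| < ϵ.

δ = min(1, (2/3)ϵ)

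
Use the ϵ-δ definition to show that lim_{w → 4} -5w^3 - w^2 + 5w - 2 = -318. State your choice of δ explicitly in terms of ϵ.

Let ϵ > 0 be given. We want δ > 0 such that 0 < |w − 4| < δ implies |(-5w^3 - w^2 + 5w - 2) + 318| < ϵ.
(-5w^3 - w^2 + 5w - 2) + 318 = -5w^3 - w^2 + 5w + 316 = (w − 4)(-5w^2 - 21w - 79).
So |(-5w^3 - w^2 + 5w - 2) + 318| = |w − 4|·|-5w^2 - 21w - 79|.
Assume first that |w − 4| < 1, so |w| < 5. Then |-5w^2 - 21w - 79| ≤ 5·5^2 + 21·5 + 79 = 309.
Hence |(-5w^3 - w^2 + 5w - 2) + 318| ≤ 309|w − 4| < ϵ provided |w − 4| < ϵ/309.
Choosing δ = min(1, ϵ/309) ensures both conditions, hence |(-5w^3 - w^2 + 5w - 2) + 318| < ϵ.

δ = min(1, ϵ/309)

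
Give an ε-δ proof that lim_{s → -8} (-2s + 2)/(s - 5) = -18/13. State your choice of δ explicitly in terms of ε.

δ = min(13/2, (169/16)ε)

Fix ε > 0. We want δ > 0 with 0 < |s + 8| < δ ⇒ |(-2s + 2)/(s - 5) + 18/13| < ε.
Combining over a common denominator, (-2s + 2)/(s - 5) + 18/13 = [(-2s + 2)·(-13) − 18·(s - 5)] / [(-13)·(s - 5)] = 8(s + 8) / ((-13)(s - 5)).
So |(-2s + 2)/(s - 5) + 18/13| = 8|s + 8| / (13·|s − 5|).
Require δ ≤ 13/2, so |s − 5| ≥ |-13| − |s + 8| > 13 − 13/2 = 13/2.
Hence |(-2s + 2)/(s - 5) + 18/13| < 8|s + 8|/(13·(13/2)) = (16/169)|s + 8|, which is < ε once |s + 8| < (169/16)ε.
Take δ = min(13/2, (169/16)ε). Then 0 < |s + 8| < δ forces both bounds, so |(-2s + 2)/(s - 5) + 18/13| < ε.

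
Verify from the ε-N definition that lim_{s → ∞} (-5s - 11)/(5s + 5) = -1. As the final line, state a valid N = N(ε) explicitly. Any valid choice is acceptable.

Fix ε > 0. We seek N > 0 such that s > N implies |(-5s - 11)/(5s + 5) + 1| < ε.
(-5s - 11)/(5s + 5) + 1 = (5(-5s - 11) − (-5)(5s + 5)) / (5(5s + 5)) = -30/(5(5s + 5)).
For s > 0 we have 5s + 5 > 5s, so |(-5s - 11)/(5s + 5) + 1| = 30/(5(5s + 5)) < 30/(5·5s) = (6/5)/s.
Thus |(-5s - 11)/(5s + 5) + 1| < ε whenever s > (6/5)/ε.
Take N = (6/5)/ε. If s > N then |(-5s - 11)/(5s + 5) + 1| < (6/5)/s < ε.

N = (6/5)/ε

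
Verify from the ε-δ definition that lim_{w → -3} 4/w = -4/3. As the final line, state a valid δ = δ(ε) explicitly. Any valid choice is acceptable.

Let ε > 0. We seek δ > 0 such that 0 < |w + 3| < δ implies |4/w + 4/3| < ε.
|4/w + 4/3| = 4·|-3 − w|/(3·|w|) = 4|w + 3|/(3|w|).
Restrict δ ≤ 3/2. Then |w + 3| < 3/2 gives |w| > 3/2, so 3|w| > 9/2.
Then |4/w + 4/3| < 4|w + 3|/(9/2), which is < ε when |w + 3| < (9/8)ε.
Take δ = min(3/2, (9/8)ε). Then 0 < |w + 3| < δ gives both |w + 3| < 3/2 and |w + 3| < (9/8)ε, so |4/w + 4/3| < ε.

δ = min(3/2, (9/8)ε)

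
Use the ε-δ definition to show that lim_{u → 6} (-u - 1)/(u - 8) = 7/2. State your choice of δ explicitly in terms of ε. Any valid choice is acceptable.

δ = min(1, (2/9)ε)

Fix ε > 0. We want δ > 0 with 0 < |u − 6| < δ ⇒ |(-u - 1)/(u - 8) − (7/2)| < ε.
Combining over a common denominator, (-u - 1)/(u - 8) − (7/2) = [(-u - 1)·(-2) − (-7)·(u - 8)] / [(-2)·(u - 8)] = 9(u − 6) / ((-2)(u - 8)).
So |(-u - 1)/(u - 8) − (7/2)| = 9|u − 6| / (2·|u − 8|).
Restrict δ ≤ 1. Then |u − 6| < 1 gives |u − 8| = |(u − 6) + (-2)| ≥ 2 − 1 = 1.
Hence |(-u - 1)/(u - 8) − (7/2)| < 9|u − 6|/(2·1) = (9/2)|u − 6|, which is < ε once |u − 6| < (2/9)ε.
Take δ = min(1, (2/9)ε). Then 0 < |u − 6| < δ forces both bounds, so |(-u - 1)/(u - 8) − (7/2)| < ε.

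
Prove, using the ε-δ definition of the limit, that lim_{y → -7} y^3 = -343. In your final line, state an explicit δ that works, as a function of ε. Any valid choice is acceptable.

Fix ε > 0. We seek δ > 0 with 0 < |y + 7| < δ ⇒ |y^3 + 343| < ε.
Factor: y^3 + 343 = (y + 7)(y^2 - 7y + 49), so |y^3 + 343| = |y + 7|·|y^2 - 7y + 49|.
Impose δ ≤ 2 so that |y| < 9; then |y^2 - 7y + 49| ≤ 193.
Hence |y^3 + 343| ≤ 193|y + 7|, which is < ε once |y + 7| < ε/193.
Take δ = min(2, ε/193). If 0 < |y + 7| < δ then both bounds hold and |y^3 + 343| ≤ 193|y + 7| < 193·(ε/193) = ε.

δ = min(2, ε/193)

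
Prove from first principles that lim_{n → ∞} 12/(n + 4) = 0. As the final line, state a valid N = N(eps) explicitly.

N = 12/eps

Let eps > 0. For n ≥ 1, |12/(n + 4) − 0| = 12/(n + 4) ≤ 12/n.
We need 12/n < eps, i.e. n > 12/eps.
Take N = 12/eps. If n > N then |12/(n + 4)| ≤ 12/n < eps.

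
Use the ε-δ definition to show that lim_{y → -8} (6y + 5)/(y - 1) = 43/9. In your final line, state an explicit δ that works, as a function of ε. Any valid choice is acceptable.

δ = min(9/2, (81/22)ε)

Fix ε > 0. We want δ > 0 with 0 < |y + 8| < δ ⇒ |(6y + 5)/(y - 1) − (43/9)| < ε.
Combining over a common denominator, (6y + 5)/(y - 1) − (43/9) = [(6y + 5)·(-9) − (-43)·(y - 1)] / [(-9)·(y - 1)] = -11(y + 8) / ((-9)(y - 1)).
So |(6y + 5)/(y - 1) − (43/9)| = 11|y + 8| / (9·|y − 1|).
Restrict δ ≤ 9/2. Then |y + 8| < 9/2 gives |y − 1| = |(y + 8) + (-9)| ≥ 9 − 9/2 = 9/2.
Hence |(6y + 5)/(y - 1) − (43/9)| < 11|y + 8|/(9·(9/2)) = (22/81)|y + 8|, which is < ε once |y + 8| < (81/22)ε.
Take δ = min(9/2, (81/22)ε). Then 0 < |y + 8| < δ forces both bounds, so |(6y + 5)/(y - 1) − (43/9)| < ε.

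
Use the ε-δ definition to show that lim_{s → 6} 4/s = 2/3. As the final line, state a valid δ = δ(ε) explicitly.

Fix ε > 0. We seek δ > 0 such that 0 < |s − 6| < δ implies |4/s − (2/3)| < ε.
|4/s − (2/3)| = 4·|6 − s|/(6·|s|) = 4|s − 6|/(6|s|).
Require δ ≤ 3 so that |s| > 6 − 3 = 3, hence 6|s| > 18.
Then |4/s − (2/3)| < 4|s − 6|/18, which is < ε when |s − 6| < (9/2)ε.
Take δ = min(3, (9/2)ε). Then 0 < |s − 6| < δ gives both |s − 6| < 3 and |s − 6| < (9/2)ε, so |4/s − (2/3)| < ε.

δ = min(3, (9/2)ε)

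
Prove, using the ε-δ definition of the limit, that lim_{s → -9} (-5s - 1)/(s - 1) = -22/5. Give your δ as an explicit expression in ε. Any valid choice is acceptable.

δ = min(5, (25/3)ε)

Let ε > 0. We want δ > 0 with 0 < |s + 9| < δ ⇒ |(-5s - 1)/(s - 1) + 22/5| < ε.
Combining over a common denominator, (-5s - 1)/(s - 1) + 22/5 = [(-5s - 1)·(-10) − 44·(s - 1)] / [(-10)·(s - 1)] = 6(s + 9) / ((-10)(s - 1)).
So |(-5s - 1)/(s - 1) + 22/5| = 6|s + 9| / (10·|s − 1|).
Restrict δ ≤ 5. Then |s + 9| < 5 gives |s − 1| = |(s + 9) + (-10)| ≥ 10 − 5 = 5.
Hence |(-5s - 1)/(s - 1) + 22/5| < 6|s + 9|/(10·5) = (3/25)|s + 9|, which is < ε once |s + 9| < (25/3)ε.
Take δ = min(5, (25/3)ε). Then 0 < |s + 9| < δ forces both bounds, so |(-5s - 1)/(s - 1) + 22/5| < ε.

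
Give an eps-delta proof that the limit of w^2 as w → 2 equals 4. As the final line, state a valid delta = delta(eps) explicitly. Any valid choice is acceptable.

Let eps > 0. We seek delta > 0 with 0 < |w − 2| < delta ⇒ |w^2 − 4| < eps.
Factor: w^2 − 4 = (w − 2)(w + 2), so |w^2 − 4| = |w − 2|·|w + 2|.
Restrict delta ≤ 1. Then |w − 2| < 1 gives |w| < 3, so by the triangle inequality |w + 2| ≤ 3 + 2 = 5.
Hence |w^2 − 4| ≤ 5|w − 2|, which is < eps once |w − 2| < eps/5.
Take delta = min(1, eps/5). If 0 < |w − 2| < delta then both bounds hold and |w^2 − 4| ≤ 5|w − 2| < 5·(eps/5) = eps.

delta = min(1, eps/5)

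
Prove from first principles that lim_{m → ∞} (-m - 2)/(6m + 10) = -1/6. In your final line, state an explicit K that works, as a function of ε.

Let ε > 0 be given. For m ≥ 1, |(-m - 2)/(6m + 10) + 1/6| = |-2|/(6(6m + 10)) = 2/(6(6m + 10)).
Since 6m + 10 ≥ 6m for m ≥ 1, this is ≤ 2/(6·6m) = (1/18)/m.
So |(-m - 2)/(6m + 10) + 1/6| < ε whenever m > (1/18)/ε.
Take K = (1/18)/ε. If m > K then |(-m - 2)/(6m + 10) + 1/6| ≤ (1/18)/m < ε.

K = (1/18)/ε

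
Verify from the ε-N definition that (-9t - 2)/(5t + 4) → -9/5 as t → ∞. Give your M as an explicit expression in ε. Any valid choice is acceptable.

M = (26/25)/ε

Let ε > 0. We seek M > 0 such that t > M implies |(-9t - 2)/(5t + 4) + 9/5| < ε.
(-9t - 2)/(5t + 4) + 9/5 = (5(-9t - 2) − (-9)(5t + 4)) / (5(5t + 4)) = 26/(5(5t + 4)).
For t > 0 we have 5t + 4 > 5t, so |(-9t - 2)/(5t + 4) + 9/5| = 26/(5(5t + 4)) < 26/(5·5t) = (26/25)/t.
Thus |(-9t - 2)/(5t + 4) + 9/5| < ε whenever t > (26/25)/ε.
Take M = (26/25)/ε. If t > M then |(-9t - 2)/(5t + 4) + 9/5| < (26/25)/t < ε.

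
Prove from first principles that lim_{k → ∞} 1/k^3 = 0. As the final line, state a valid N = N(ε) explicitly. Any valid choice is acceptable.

N = (1/ε)^{1/3}

Let ε > 0 be given. For k ≥ 1, |1/k^3 − 0| = 1/k^3.
1/k^3 < ε ⇔ k^3 > 1/ε ⇔ k > (1/ε)^{1/3}.
Take N = (1/ε)^{1/3}. Then k > N implies 1/k^3 < ε.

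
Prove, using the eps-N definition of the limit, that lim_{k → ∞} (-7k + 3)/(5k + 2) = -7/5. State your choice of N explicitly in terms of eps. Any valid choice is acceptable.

Fix eps > 0. For k ≥ 1, |(-7k + 3)/(5k + 2) + 7/5| = |29|/(5(5k + 2)) = 29/(5(5k + 2)).
Since 5k + 2 ≥ 5k for k ≥ 1, this is ≤ 29/(5·5k) = (29/25)/k.
So |(-7k + 3)/(5k + 2) + 7/5| < eps whenever k > (29/25)/eps.
Take N = (29/25)/eps. If k > N then |(-7k + 3)/(5k + 2) + 7/5| ≤ (29/25)/k < eps.

N = (29/25)/eps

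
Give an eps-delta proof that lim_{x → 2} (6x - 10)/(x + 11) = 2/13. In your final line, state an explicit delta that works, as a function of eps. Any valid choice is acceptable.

Let eps > 0 be given. We want delta > 0 with 0 < |x − 2| < delta ⇒ |(6x - 10)/(x + 11) − (2/13)| < eps.
Combining over a common denominator, (6x - 10)/(x + 11) − (2/13) = [(6x - 10)·13 − 2·(x + 11)] / [13·(x + 11)] = 76(x − 2) / (13(x + 11)).
So |(6x - 10)/(x + 11) − (2/13)| = 76|x − 2| / (13·|x + 11|).
Require delta ≤ 13/2, so |x + 11| ≥ |13| − |x − 2| > 13 − 13/2 = 13/2.
Hence |(6x - 10)/(x + 11) − (2/13)| < 76|x − 2|/(13·(13/2)) = (152/169)|x − 2|, which is < eps once |x − 2| < (169/152)eps.
Take delta = min(13/2, (169/152)eps). Then 0 < |x − 2| < delta forces both bounds, so |(6x - 10)/(x + 11) − (2/13)| < eps.

delta = min(13/2, (169/152)eps)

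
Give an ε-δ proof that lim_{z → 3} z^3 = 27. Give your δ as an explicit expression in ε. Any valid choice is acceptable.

Fix ε > 0. We seek δ > 0 with 0 < |z − 3| < δ ⇒ |z^3 − 27| < ε.
Factor: z^3 − 27 = (z − 3)(z^2 + 3z + 9), so |z^3 − 27| = |z − 3|·|z^2 + 3z + 9|.
Restrict δ ≤ 2. Then |z − 3| < 2 gives |z| < 5, so by the triangle inequality |z^2 + 3z + 9| ≤ 5^2 + 3·5 + 9 = 49.
Hence |z^3 − 27| ≤ 49|z − 3|, which is < ε once |z − 3| < ε/49.
Take δ = min(2, ε/49). If 0 < |z − 3| < δ then both bounds hold and |z^3 − 27| ≤ 49|z − 3| < 49·(ε/49) = ε.

δ = min(2, ε/49)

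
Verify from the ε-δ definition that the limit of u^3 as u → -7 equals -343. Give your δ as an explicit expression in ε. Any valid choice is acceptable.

δ = min(1, ε/169)

Fix ε > 0. We seek δ > 0 with 0 < |u + 7| < δ ⇒ |u^3 + 343| < ε.
Factor: u^3 + 343 = (u + 7)(u^2 - 7u + 49), so |u^3 + 343| = |u + 7|·|u^2 - 7u + 49|.
Impose δ ≤ 1 so that |u| < 8; then |u^2 - 7u + 49| ≤ 169.
Hence |u^3 + 343| ≤ 169|u + 7|, which is < ε once |u + 7| < ε/169.
Take δ = min(1, ε/169). If 0 < |u + 7| < δ then both bounds hold and |u^3 + 343| ≤ 169|u + 7| < 169·(ε/169) = ε.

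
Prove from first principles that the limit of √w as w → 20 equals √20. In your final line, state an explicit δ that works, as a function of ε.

δ = min(20, √20·ε)

Suppose ε > 0. We want δ > 0 such that 0 < |w − 20| < δ implies |√w − √20| < ε.
Rationalise: √w − √20 = (w − 20)/(√w + √20), so |√w − √20| = |w − 20|/(√w + √20).
Restrict δ ≤ 20 so that |w − 20| < 20 forces w > 0, and then √w + √20 > √20.
Hence |√w − √20| < |w − 20|/√20, which is < ε once |w − 20| < √20·ε.
Take δ = min(20, √20·ε). If 0 < |w − 20| < δ then w > 0 and |√w − √20| < |w − 20|/√20 < ε.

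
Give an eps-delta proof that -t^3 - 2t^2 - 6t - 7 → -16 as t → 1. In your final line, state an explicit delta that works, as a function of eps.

Let eps > 0. We want delta > 0 such that 0 < |t − 1| < delta implies |(-t^3 - 2t^2 - 6t - 7) + 16| < eps.
(-t^3 - 2t^2 - 6t - 7) + 16 = -t^3 - 2t^2 - 6t + 9 = (t − 1)(-t^2 - 3t - 9).
So |(-t^3 - 2t^2 - 6t - 7) + 16| = |t − 1|·|-t^2 - 3t - 9|.
Assume first that |t − 1| < 2, so |t| < 3. Then |-t^2 - 3t - 9| ≤ 3^2 + 3·3 + 9 = 27.
Hence |(-t^3 - 2t^2 - 6t - 7) + 16| ≤ 27|t − 1| < eps provided |t − 1| < eps/27.
Take delta = min(2, eps/27). Then 0 < |t − 1| < delta gives both |t − 1| < 2 and |t − 1| < eps/27, so |(-t^3 - 2t^2 - 6t - 7) + 16| < eps.

delta = min(2, eps/27)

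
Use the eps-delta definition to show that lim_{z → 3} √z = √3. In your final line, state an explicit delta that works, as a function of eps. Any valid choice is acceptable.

delta = min(3, √3·eps)

Suppose eps > 0. We want delta > 0 such that 0 < |z − 3| < delta implies |√z − √3| < eps.
Multiplying by the conjugate, |√z − √3| = |z − 3|/(√z + √3).
Restrict delta ≤ 3 so that |z − 3| < 3 forces z > 0, and then √z + √3 > √3.
Hence |√z − √3| < |z − 3|/√3, which is < eps once |z − 3| < √3·eps.
Take delta = min(3, √3·eps). If 0 < |z − 3| < delta then z > 0 and |√z − √3| < |z − 3|/√3 < eps.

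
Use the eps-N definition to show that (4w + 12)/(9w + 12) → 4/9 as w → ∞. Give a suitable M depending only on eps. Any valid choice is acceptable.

Suppose eps > 0. We seek M > 0 such that w > M implies |(4w + 12)/(9w + 12) − (4/9)| < eps.
(4w + 12)/(9w + 12) − (4/9) = (9(4w + 12) − 4(9w + 12)) / (9(9w + 12)) = 60/(9(9w + 12)).
For w > 0 we have 9w + 12 > 9w, so |(4w + 12)/(9w + 12) − (4/9)| = 60/(9(9w + 12)) < 60/(9·9w) = (20/27)/w.
Thus |(4w + 12)/(9w + 12) − (4/9)| < eps whenever w > (20/27)/eps.
Take M = (20/27)/eps. If w > M then |(4w + 12)/(9w + 12) − (4/9)| < (20/27)/w < eps.

M = (20/27)/eps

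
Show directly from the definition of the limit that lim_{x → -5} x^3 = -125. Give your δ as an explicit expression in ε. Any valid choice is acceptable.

Let ε > 0 be given. We seek δ > 0 with 0 < |x + 5| < δ ⇒ |x^3 + 125| < ε.
Factor: x^3 + 125 = (x + 5)(x^2 - 5x + 25), so |x^3 + 125| = |x + 5|·|x^2 - 5x + 25|.
Restrict δ ≤ 2. Then |x + 5| < 2 gives |x| < 7, so by the triangle inequality |x^2 - 5x + 25| ≤ 7^2 + 5·7 + 25 = 109.
Hence |x^3 + 125| ≤ 109|x + 5|, which is < ε once |x + 5| < ε/109.
Take δ = min(2, ε/109). If 0 < |x + 5| < δ then both bounds hold and |x^3 + 125| ≤ 109|x + 5| < 109·(ε/109) = ε.

δ = min(2, ε/109)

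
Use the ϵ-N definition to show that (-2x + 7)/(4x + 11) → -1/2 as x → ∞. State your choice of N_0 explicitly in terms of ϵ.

N_0 = (25/8)/ϵ

Suppose ϵ > 0. We seek N_0 > 0 such that x > N_0 implies |(-2x + 7)/(4x + 11) + 1/2| < ϵ.
(-2x + 7)/(4x + 11) + 1/2 = (4(-2x + 7) − (-2)(4x + 11)) / (4(4x + 11)) = 50/(4(4x + 11)).
For x > 0 we have 4x + 11 > 4x, so |(-2x + 7)/(4x + 11) + 1/2| = 50/(4(4x + 11)) < 50/(4·4x) = (25/8)/x.
Thus |(-2x + 7)/(4x + 11) + 1/2| < ϵ whenever x > (25/8)/ϵ.
Take N_0 = (25/8)/ϵ. If x > N_0 then |(-2x + 7)/(4x + 11) + 1/2| < (25/8)/x < ϵ.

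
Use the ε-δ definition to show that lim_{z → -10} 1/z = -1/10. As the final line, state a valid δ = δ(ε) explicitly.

δ = min(5, 50ε)

Fix ε > 0. We seek δ > 0 such that 0 < |z + 10| < δ implies |1/z + 1/10| < ε.
|1/z + 1/10| = |-10 − z|/(10·|z|) = |z + 10|/(10|z|).
Require δ ≤ 5 so that |z| > 10 − 5 = 5, hence 10|z| > 50.
Then |1/z + 1/10| < |z + 10|/50, which is < ε when |z + 10| < 50ε.
Take δ = min(5, 50ε). Then 0 < |z + 10| < δ gives both |z + 10| < 5 and |z + 10| < 50ε, so |1/z + 1/10| < ε.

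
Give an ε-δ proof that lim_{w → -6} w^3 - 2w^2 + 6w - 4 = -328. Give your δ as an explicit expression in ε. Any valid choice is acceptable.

δ = min(1, ε/159)

Let ε > 0. We want δ > 0 such that 0 < |w + 6| < δ implies |(w^3 - 2w^2 + 6w - 4) + 328| < ε.
(w^3 - 2w^2 + 6w - 4) + 328 = w^3 - 2w^2 + 6w + 324 = (w + 6)(w^2 - 8w + 54).
So |(w^3 - 2w^2 + 6w - 4) + 328| = |w + 6|·|w^2 - 8w + 54|.
Require δ ≤ 1. Then |w + 6| < 1 gives |w| < 7, and by the triangle inequality |w^2 - 8w + 54| ≤ 7^2 + 8·7 + 54 = 159.
Hence |(w^3 - 2w^2 + 6w - 4) + 328| ≤ 159|w + 6| < ε provided |w + 6| < ε/159.
Take δ = min(1, ε/159). Then 0 < |w + 6| < δ gives both |w + 6| < 1 and |w + 6| < ε/159, so |(w^3 - 2w^2 + 6w - 4) + 328| < ε.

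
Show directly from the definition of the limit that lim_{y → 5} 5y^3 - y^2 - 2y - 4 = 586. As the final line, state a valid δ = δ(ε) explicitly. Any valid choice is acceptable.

Let ε > 0. We want δ > 0 such that 0 < |y − 5| < δ implies |(5y^3 - y^2 - 2y - 4) − 586| < ε.
(5y^3 - y^2 - 2y - 4) − 586 = 5y^3 - y^2 - 2y - 590 = (y − 5)(5y^2 + 24y + 118).
So |(5y^3 - y^2 - 2y - 4) − 586| = |y − 5|·|5y^2 + 24y + 118|.
Assume first that |y − 5| < 2, so |y| < 7. Then |5y^2 + 24y + 118| ≤ 5·7^2 + 24·7 + 118 = 531.
Hence |(5y^3 - y^2 - 2y - 4) − 586| ≤ 531|y − 5| < ε provided |y − 5| < ε/531.
Take δ = min(2, ε/531). Then 0 < |y − 5| < δ gives both |y − 5| < 2 and |y − 5| < ε/531, so |(5y^3 - y^2 - 2y - 4) − 586| < ε.

δ = min(2, ε/531)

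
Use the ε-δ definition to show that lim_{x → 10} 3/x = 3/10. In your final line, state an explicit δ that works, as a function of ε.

Fix ε > 0. We seek δ > 0 such that 0 < |x − 10| < δ implies |3/x − (3/10)| < ε.
|3/x − (3/10)| = 3·|10 − x|/(10·|x|) = 3|x − 10|/(10|x|).
Require δ ≤ 5 so that |x| > 10 − 5 = 5, hence 10|x| > 50.
Then |3/x − (3/10)| < 3|x − 10|/50, which is < ε when |x − 10| < (50/3)ε.
Take δ = min(5, (50/3)ε). Then 0 < |x − 10| < δ gives both |x − 10| < 5 and |x − 10| < (50/3)ε, so |3/x − (3/10)| < ε.

δ = min(5, (50/3)ε)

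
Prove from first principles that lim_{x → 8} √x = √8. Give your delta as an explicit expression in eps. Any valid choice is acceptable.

delta = min(8, √8·eps)

Fix eps > 0. We want delta > 0 such that 0 < |x − 8| < delta implies |√x − √8| < eps.
Rationalise: √x − √8 = (x − 8)/(√x + √8), so |√x − √8| = |x − 8|/(√x + √8).
Restrict delta ≤ 8 so that |x − 8| < 8 forces x > 0, and then √x + √8 > √8.
Hence |√x − √8| < |x − 8|/√8, which is < eps once |x − 8| < √8·eps.
Take delta = min(8, √8·eps). If 0 < |x − 8| < delta then x > 0 and |√x − √8| < |x − 8|/√8 < eps.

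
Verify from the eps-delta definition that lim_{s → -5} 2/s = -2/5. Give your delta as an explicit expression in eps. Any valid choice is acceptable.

delta = min(5/2, (25/4)eps)

Suppose eps > 0. We seek delta > 0 such that 0 < |s + 5| < delta implies |2/s + 2/5| < eps.
|2/s + 2/5| = 2·|-5 − s|/(5·|s|) = 2|s + 5|/(5|s|).
Require delta ≤ 5/2 so that |s| > 5 − 5/2 = 5/2, hence 5|s| > 25/2.
Then |2/s + 2/5| < 2|s + 5|/(25/2), which is < eps when |s + 5| < (25/4)eps.
Take delta = min(5/2, (25/4)eps). Then 0 < |s + 5| < delta gives both |s + 5| < 5/2 and |s + 5| < (25/4)eps, so |2/s + 2/5| < eps.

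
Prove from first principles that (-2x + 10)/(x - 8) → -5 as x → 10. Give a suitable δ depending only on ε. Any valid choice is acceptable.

Let ε > 0 be given. We want δ > 0 with 0 < |x − 10| < δ ⇒ |(-2x + 10)/(x - 8) + 5| < ε.
Combining over a common denominator, (-2x + 10)/(x - 8) + 5 = [(-2x + 10)·2 − (-10)·(x - 8)] / [2·(x - 8)] = 6(x − 10) / (2(x - 8)).
So |(-2x + 10)/(x - 8) + 5| = 6|x − 10| / (2·|x − 8|).
Require δ ≤ 1, so |x − 8| ≥ |2| − |x − 10| > 2 − 1 = 1.
Hence |(-2x + 10)/(x - 8) + 5| < 6|x − 10|/(2·1) = 3|x − 10|, which is < ε once |x − 10| < (1/3)ε.
Take δ = min(1, (1/3)ε). Then 0 < |x − 10| < δ forces both bounds, so |(-2x + 10)/(x - 8) + 5| < ε.

δ = min(1, (1/3)ε)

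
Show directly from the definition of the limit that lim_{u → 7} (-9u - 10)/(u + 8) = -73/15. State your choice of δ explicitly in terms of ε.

Fix ε > 0. We want δ > 0 with 0 < |u − 7| < δ ⇒ |(-9u - 10)/(u + 8) + 73/15| < ε.
Combining over a common denominator, (-9u - 10)/(u + 8) + 73/15 = [(-9u - 10)·15 − (-73)·(u + 8)] / [15·(u + 8)] = -62(u − 7) / (15(u + 8)).
So |(-9u - 10)/(u + 8) + 73/15| = 62|u − 7| / (15·|u + 8|).
Restrict δ ≤ 15/2. Then |u − 7| < 15/2 gives |u + 8| = |(u − 7) + 15| ≥ 15 − 15/2 = 15/2.
Hence |(-9u - 10)/(u + 8) + 73/15| < 62|u − 7|/(15·(15/2)) = (124/225)|u − 7|, which is < ε once |u − 7| < (225/124)ε.
Take δ = min(15/2, (225/124)ε). Then 0 < |u − 7| < δ forces both bounds, so |(-9u - 10)/(u + 8) + 73/15| < ε.

δ = min(15/2, (225/124)ε)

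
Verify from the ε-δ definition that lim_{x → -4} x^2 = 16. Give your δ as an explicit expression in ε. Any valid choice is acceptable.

δ = min(2, ε/10)

Suppose ε > 0. We seek δ > 0 with 0 < |x + 4| < δ ⇒ |x^2 − 16| < ε.
Factor: x^2 − 16 = (x + 4)(x - 4), so |x^2 − 16| = |x + 4|·|x - 4|.
Impose δ ≤ 2 so that |x| < 6; then |x - 4| ≤ 10.
Hence |x^2 − 16| ≤ 10|x + 4|, which is < ε once |x + 4| < ε/10.
Take δ = min(2, ε/10). If 0 < |x + 4| < δ then both bounds hold and |x^2 − 16| ≤ 10|x + 4| < 10·(ε/10) = ε.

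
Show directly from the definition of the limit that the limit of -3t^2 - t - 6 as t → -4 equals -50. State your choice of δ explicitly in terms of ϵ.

Let ϵ > 0 be given. We want δ > 0 such that 0 < |t + 4| < δ implies |(-3t^2 - t - 6) + 50| < ϵ.
(-3t^2 - t - 6) + 50 = -3t^2 - t + 44 = (t + 4)(-3t + 11).
So |(-3t^2 - t - 6) + 50| = |t + 4|·|-3t + 11|.
Assume first that |t + 4| < 1, so |t| < 5. Then |-3t + 11| ≤ 3·5 + 11 = 26.
Hence |(-3t^2 - t - 6) + 50| ≤ 26|t + 4| < ϵ provided |t + 4| < ϵ/26.
Choosing δ = min(1, ϵ/26) ensures both conditions, hence |(-3t^2 - t - 6) + 50| < ϵ.

δ = min(1, ϵ/26)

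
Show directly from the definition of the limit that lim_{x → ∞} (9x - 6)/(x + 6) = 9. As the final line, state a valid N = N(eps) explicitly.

Let eps > 0. We seek N > 0 such that x > N implies |(9x - 6)/(x + 6) − 9| < eps.
(9x - 6)/(x + 6) − 9 = ((9x - 6) − 9(x + 6)) / ((x + 6)) = -60/((x + 6)).
For x > 0 we have x + 6 > x, so |(9x - 6)/(x + 6) − 9| = 60/((x + 6)) < 60/(x) = 60/x.
Thus |(9x - 6)/(x + 6) − 9| < eps whenever x > 60/eps.
Take N = 60/eps. If x > N then |(9x - 6)/(x + 6) − 9| < 60/x < eps.

N = 60/eps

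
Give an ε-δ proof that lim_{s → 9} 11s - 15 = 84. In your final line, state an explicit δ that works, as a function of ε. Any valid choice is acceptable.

δ = ε/11

Let ε > 0 be given. We need δ > 0 so that 0 < |s − 9| < δ implies |(11s - 15) − 84| < ε.
|(11s - 15) − 84| = |11s - 99| = 11|s − 9|.
Thus it suffices that |s − 9| < ε/11.
Take δ = ε/11. If 0 < |s − 9| < δ then |(11s - 15) − 84| = 11|s − 9| < 11·(ε/11) = ε.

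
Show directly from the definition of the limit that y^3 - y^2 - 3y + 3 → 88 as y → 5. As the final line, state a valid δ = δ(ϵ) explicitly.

Let ϵ > 0 be given. We want δ > 0 such that 0 < |y − 5| < δ implies |(y^3 - y^2 - 3y + 3) − 88| < ϵ.
(y^3 - y^2 - 3y + 3) − 88 = y^3 - y^2 - 3y - 85 = (y − 5)(y^2 + 4y + 17).
So |(y^3 - y^2 - 3y + 3) − 88| = |y − 5|·|y^2 + 4y + 17|.
Assume first that |y − 5| < 1, so |y| < 6. Then |y^2 + 4y + 17| ≤ 6^2 + 4·6 + 17 = 77.
Hence |(y^3 - y^2 - 3y + 3) − 88| ≤ 77|y − 5| < ϵ provided |y − 5| < ϵ/77.
Choosing δ = min(1, ϵ/77) ensures both conditions, hence |(y^3 - y^2 - 3y + 3) − 88| < ϵ.

δ = min(1, ϵ/77)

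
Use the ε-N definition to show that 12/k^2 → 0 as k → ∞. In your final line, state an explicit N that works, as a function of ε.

Suppose ε > 0. For k ≥ 1, |12/k^2 − 0| = 12/k^2.
12/k^2 < ε ⇔ k^2 > 12/ε ⇔ k > (12/ε)^{1/2}.
Take N = (12/ε)^{1/2}. Then k > N implies 12/k^2 < ε.

N = (12/ε)^{1/2}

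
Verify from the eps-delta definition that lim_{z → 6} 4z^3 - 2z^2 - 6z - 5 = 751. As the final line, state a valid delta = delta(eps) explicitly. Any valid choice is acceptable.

Let eps > 0. We want delta > 0 such that 0 < |z − 6| < delta implies |(4z^3 - 2z^2 - 6z - 5) − 751| < eps.
(4z^3 - 2z^2 - 6z - 5) − 751 = 4z^3 - 2z^2 - 6z - 756 = (z − 6)(4z^2 + 22z + 126).
So |(4z^3 - 2z^2 - 6z - 5) − 751| = |z − 6|·|4z^2 + 22z + 126|.
Require delta ≤ 1. Then |z − 6| < 1 gives |z| < 7, and by the triangle inequality |4z^2 + 22z + 126| ≤ 4·7^2 + 22·7 + 126 = 476.
Hence |(4z^3 - 2z^2 - 6z - 5) − 751| ≤ 476|z − 6| < eps provided |z − 6| < eps/476.
Choosing delta = min(1, eps/476) ensures both conditions, hence |(4z^3 - 2z^2 - 6z - 5) − 751| < eps.

delta = min(1, eps/476)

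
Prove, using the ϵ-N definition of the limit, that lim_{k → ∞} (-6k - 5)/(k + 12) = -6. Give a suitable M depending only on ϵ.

M = 67/ϵ

Suppose ϵ > 0. For k ≥ 1, |(-6k - 5)/(k + 12) + 6| = |67|/((k + 12)) = 67/((k + 12)).
Since k + 12 ≥ k for k ≥ 1, this is ≤ 67/(k) = 67/k.
So |(-6k - 5)/(k + 12) + 6| < ϵ whenever k > 67/ϵ.
Take M = 67/ϵ. If k > M then |(-6k - 5)/(k + 12) + 6| ≤ 67/k < ϵ.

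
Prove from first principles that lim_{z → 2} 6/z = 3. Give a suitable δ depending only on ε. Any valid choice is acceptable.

δ = min(1, (1/3)ε)

Let ε > 0. We seek δ > 0 such that 0 < |z − 2| < δ implies |6/z − 3| < ε.
|6/z − 3| = 6·|2 − z|/(2·|z|) = 6|z − 2|/(2|z|).
Restrict δ ≤ 1. Then |z − 2| < 1 gives |z| > 1, so 2|z| > 2.
Then |6/z − 3| < 6|z − 2|/2, which is < ε when |z − 2| < (1/3)ε.
Take δ = min(1, (1/3)ε). Then 0 < |z − 2| < δ gives both |z − 2| < 1 and |z − 2| < (1/3)ε, so |6/z − 3| < ε.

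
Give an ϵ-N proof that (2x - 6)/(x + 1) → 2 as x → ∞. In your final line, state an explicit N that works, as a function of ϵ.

N = 8/ϵ

Suppose ϵ > 0. We seek N > 0 such that x > N implies |(2x - 6)/(x + 1) − 2| < ϵ.
(2x - 6)/(x + 1) − 2 = ((2x - 6) − 2(x + 1)) / ((x + 1)) = -8/((x + 1)).
For x > 0 we have x + 1 > x, so |(2x - 6)/(x + 1) − 2| = 8/((x + 1)) < 8/(x) = 8/x.
Thus |(2x - 6)/(x + 1) − 2| < ϵ whenever x > 8/ϵ.
Take N = 8/ϵ. If x > N then |(2x - 6)/(x + 1) − 2| < 8/x < ϵ.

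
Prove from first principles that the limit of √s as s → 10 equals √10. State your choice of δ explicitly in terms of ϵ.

Let ϵ > 0. We want δ > 0 such that 0 < |s − 10| < δ implies |√s − √10| < ϵ.
Multiplying by the conjugate, |√s − √10| = |s − 10|/(√s + √10).
Restrict δ ≤ 10 so that |s − 10| < 10 forces s > 0, and then √s + √10 > √10.
Hence |√s − √10| < |s − 10|/√10, which is < ϵ once |s − 10| < √10·ϵ.
Take δ = min(10, √10·ϵ). If 0 < |s − 10| < δ then s > 0 and |√s − √10| < |s − 10|/√10 < ϵ.

δ = min(10, √10·ϵ)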